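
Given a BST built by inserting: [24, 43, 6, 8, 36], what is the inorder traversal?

Tree insertion order: [24, 43, 6, 8, 36]
Tree (level-order array): [24, 6, 43, None, 8, 36]
Inorder traversal: [6, 8, 24, 36, 43]


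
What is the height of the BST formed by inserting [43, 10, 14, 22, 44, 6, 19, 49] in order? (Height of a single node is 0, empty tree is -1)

Insertion order: [43, 10, 14, 22, 44, 6, 19, 49]
Tree (level-order array): [43, 10, 44, 6, 14, None, 49, None, None, None, 22, None, None, 19]
Compute height bottom-up (empty subtree = -1):
  height(6) = 1 + max(-1, -1) = 0
  height(19) = 1 + max(-1, -1) = 0
  height(22) = 1 + max(0, -1) = 1
  height(14) = 1 + max(-1, 1) = 2
  height(10) = 1 + max(0, 2) = 3
  height(49) = 1 + max(-1, -1) = 0
  height(44) = 1 + max(-1, 0) = 1
  height(43) = 1 + max(3, 1) = 4
Height = 4


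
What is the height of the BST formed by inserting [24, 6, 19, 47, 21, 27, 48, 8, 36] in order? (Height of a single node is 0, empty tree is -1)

Insertion order: [24, 6, 19, 47, 21, 27, 48, 8, 36]
Tree (level-order array): [24, 6, 47, None, 19, 27, 48, 8, 21, None, 36]
Compute height bottom-up (empty subtree = -1):
  height(8) = 1 + max(-1, -1) = 0
  height(21) = 1 + max(-1, -1) = 0
  height(19) = 1 + max(0, 0) = 1
  height(6) = 1 + max(-1, 1) = 2
  height(36) = 1 + max(-1, -1) = 0
  height(27) = 1 + max(-1, 0) = 1
  height(48) = 1 + max(-1, -1) = 0
  height(47) = 1 + max(1, 0) = 2
  height(24) = 1 + max(2, 2) = 3
Height = 3


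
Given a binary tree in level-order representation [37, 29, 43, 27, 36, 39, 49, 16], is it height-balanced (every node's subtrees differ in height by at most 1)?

Tree (level-order array): [37, 29, 43, 27, 36, 39, 49, 16]
Definition: a tree is height-balanced if, at every node, |h(left) - h(right)| <= 1 (empty subtree has height -1).
Bottom-up per-node check:
  node 16: h_left=-1, h_right=-1, diff=0 [OK], height=0
  node 27: h_left=0, h_right=-1, diff=1 [OK], height=1
  node 36: h_left=-1, h_right=-1, diff=0 [OK], height=0
  node 29: h_left=1, h_right=0, diff=1 [OK], height=2
  node 39: h_left=-1, h_right=-1, diff=0 [OK], height=0
  node 49: h_left=-1, h_right=-1, diff=0 [OK], height=0
  node 43: h_left=0, h_right=0, diff=0 [OK], height=1
  node 37: h_left=2, h_right=1, diff=1 [OK], height=3
All nodes satisfy the balance condition.
Result: Balanced


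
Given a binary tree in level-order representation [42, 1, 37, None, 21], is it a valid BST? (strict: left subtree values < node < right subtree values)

Level-order array: [42, 1, 37, None, 21]
Validate using subtree bounds (lo, hi): at each node, require lo < value < hi,
then recurse left with hi=value and right with lo=value.
Preorder trace (stopping at first violation):
  at node 42 with bounds (-inf, +inf): OK
  at node 1 with bounds (-inf, 42): OK
  at node 21 with bounds (1, 42): OK
  at node 37 with bounds (42, +inf): VIOLATION
Node 37 violates its bound: not (42 < 37 < +inf).
Result: Not a valid BST


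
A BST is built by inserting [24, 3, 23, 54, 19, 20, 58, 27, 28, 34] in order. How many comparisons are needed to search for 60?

Search path for 60: 24 -> 54 -> 58
Found: False
Comparisons: 3


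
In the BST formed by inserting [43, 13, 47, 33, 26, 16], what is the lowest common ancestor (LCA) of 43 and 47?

Tree insertion order: [43, 13, 47, 33, 26, 16]
Tree (level-order array): [43, 13, 47, None, 33, None, None, 26, None, 16]
In a BST, the LCA of p=43, q=47 is the first node v on the
root-to-leaf path with p <= v <= q (go left if both < v, right if both > v).
Walk from root:
  at 43: 43 <= 43 <= 47, this is the LCA
LCA = 43


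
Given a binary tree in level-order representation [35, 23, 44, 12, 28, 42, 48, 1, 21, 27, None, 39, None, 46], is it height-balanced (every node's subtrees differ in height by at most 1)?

Tree (level-order array): [35, 23, 44, 12, 28, 42, 48, 1, 21, 27, None, 39, None, 46]
Definition: a tree is height-balanced if, at every node, |h(left) - h(right)| <= 1 (empty subtree has height -1).
Bottom-up per-node check:
  node 1: h_left=-1, h_right=-1, diff=0 [OK], height=0
  node 21: h_left=-1, h_right=-1, diff=0 [OK], height=0
  node 12: h_left=0, h_right=0, diff=0 [OK], height=1
  node 27: h_left=-1, h_right=-1, diff=0 [OK], height=0
  node 28: h_left=0, h_right=-1, diff=1 [OK], height=1
  node 23: h_left=1, h_right=1, diff=0 [OK], height=2
  node 39: h_left=-1, h_right=-1, diff=0 [OK], height=0
  node 42: h_left=0, h_right=-1, diff=1 [OK], height=1
  node 46: h_left=-1, h_right=-1, diff=0 [OK], height=0
  node 48: h_left=0, h_right=-1, diff=1 [OK], height=1
  node 44: h_left=1, h_right=1, diff=0 [OK], height=2
  node 35: h_left=2, h_right=2, diff=0 [OK], height=3
All nodes satisfy the balance condition.
Result: Balanced


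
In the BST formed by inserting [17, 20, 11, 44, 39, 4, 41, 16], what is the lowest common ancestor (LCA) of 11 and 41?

Tree insertion order: [17, 20, 11, 44, 39, 4, 41, 16]
Tree (level-order array): [17, 11, 20, 4, 16, None, 44, None, None, None, None, 39, None, None, 41]
In a BST, the LCA of p=11, q=41 is the first node v on the
root-to-leaf path with p <= v <= q (go left if both < v, right if both > v).
Walk from root:
  at 17: 11 <= 17 <= 41, this is the LCA
LCA = 17


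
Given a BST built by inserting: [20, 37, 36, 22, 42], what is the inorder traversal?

Tree insertion order: [20, 37, 36, 22, 42]
Tree (level-order array): [20, None, 37, 36, 42, 22]
Inorder traversal: [20, 22, 36, 37, 42]


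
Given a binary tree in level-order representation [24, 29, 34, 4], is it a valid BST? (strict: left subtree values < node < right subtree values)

Level-order array: [24, 29, 34, 4]
Validate using subtree bounds (lo, hi): at each node, require lo < value < hi,
then recurse left with hi=value and right with lo=value.
Preorder trace (stopping at first violation):
  at node 24 with bounds (-inf, +inf): OK
  at node 29 with bounds (-inf, 24): VIOLATION
Node 29 violates its bound: not (-inf < 29 < 24).
Result: Not a valid BST


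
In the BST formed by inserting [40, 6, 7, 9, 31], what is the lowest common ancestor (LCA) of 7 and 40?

Tree insertion order: [40, 6, 7, 9, 31]
Tree (level-order array): [40, 6, None, None, 7, None, 9, None, 31]
In a BST, the LCA of p=7, q=40 is the first node v on the
root-to-leaf path with p <= v <= q (go left if both < v, right if both > v).
Walk from root:
  at 40: 7 <= 40 <= 40, this is the LCA
LCA = 40


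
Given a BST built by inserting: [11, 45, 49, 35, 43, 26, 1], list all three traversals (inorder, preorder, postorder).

Tree insertion order: [11, 45, 49, 35, 43, 26, 1]
Tree (level-order array): [11, 1, 45, None, None, 35, 49, 26, 43]
Inorder (L, root, R): [1, 11, 26, 35, 43, 45, 49]
Preorder (root, L, R): [11, 1, 45, 35, 26, 43, 49]
Postorder (L, R, root): [1, 26, 43, 35, 49, 45, 11]


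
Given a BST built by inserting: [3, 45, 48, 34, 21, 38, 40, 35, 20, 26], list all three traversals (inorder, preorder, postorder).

Tree insertion order: [3, 45, 48, 34, 21, 38, 40, 35, 20, 26]
Tree (level-order array): [3, None, 45, 34, 48, 21, 38, None, None, 20, 26, 35, 40]
Inorder (L, root, R): [3, 20, 21, 26, 34, 35, 38, 40, 45, 48]
Preorder (root, L, R): [3, 45, 34, 21, 20, 26, 38, 35, 40, 48]
Postorder (L, R, root): [20, 26, 21, 35, 40, 38, 34, 48, 45, 3]


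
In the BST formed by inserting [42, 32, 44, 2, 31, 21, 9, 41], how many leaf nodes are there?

Tree built from: [42, 32, 44, 2, 31, 21, 9, 41]
Tree (level-order array): [42, 32, 44, 2, 41, None, None, None, 31, None, None, 21, None, 9]
Rule: A leaf has 0 children.
Per-node child counts:
  node 42: 2 child(ren)
  node 32: 2 child(ren)
  node 2: 1 child(ren)
  node 31: 1 child(ren)
  node 21: 1 child(ren)
  node 9: 0 child(ren)
  node 41: 0 child(ren)
  node 44: 0 child(ren)
Matching nodes: [9, 41, 44]
Count of leaf nodes: 3


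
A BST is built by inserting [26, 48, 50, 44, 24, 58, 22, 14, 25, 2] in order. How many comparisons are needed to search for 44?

Search path for 44: 26 -> 48 -> 44
Found: True
Comparisons: 3


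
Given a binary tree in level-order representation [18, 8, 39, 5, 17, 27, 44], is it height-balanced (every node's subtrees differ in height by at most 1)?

Tree (level-order array): [18, 8, 39, 5, 17, 27, 44]
Definition: a tree is height-balanced if, at every node, |h(left) - h(right)| <= 1 (empty subtree has height -1).
Bottom-up per-node check:
  node 5: h_left=-1, h_right=-1, diff=0 [OK], height=0
  node 17: h_left=-1, h_right=-1, diff=0 [OK], height=0
  node 8: h_left=0, h_right=0, diff=0 [OK], height=1
  node 27: h_left=-1, h_right=-1, diff=0 [OK], height=0
  node 44: h_left=-1, h_right=-1, diff=0 [OK], height=0
  node 39: h_left=0, h_right=0, diff=0 [OK], height=1
  node 18: h_left=1, h_right=1, diff=0 [OK], height=2
All nodes satisfy the balance condition.
Result: Balanced


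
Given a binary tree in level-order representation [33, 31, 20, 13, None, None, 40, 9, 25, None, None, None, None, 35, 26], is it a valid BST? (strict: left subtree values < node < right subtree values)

Level-order array: [33, 31, 20, 13, None, None, 40, 9, 25, None, None, None, None, 35, 26]
Validate using subtree bounds (lo, hi): at each node, require lo < value < hi,
then recurse left with hi=value and right with lo=value.
Preorder trace (stopping at first violation):
  at node 33 with bounds (-inf, +inf): OK
  at node 31 with bounds (-inf, 33): OK
  at node 13 with bounds (-inf, 31): OK
  at node 9 with bounds (-inf, 13): OK
  at node 25 with bounds (13, 31): OK
  at node 35 with bounds (13, 25): VIOLATION
Node 35 violates its bound: not (13 < 35 < 25).
Result: Not a valid BST


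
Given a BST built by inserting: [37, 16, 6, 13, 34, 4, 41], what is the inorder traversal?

Tree insertion order: [37, 16, 6, 13, 34, 4, 41]
Tree (level-order array): [37, 16, 41, 6, 34, None, None, 4, 13]
Inorder traversal: [4, 6, 13, 16, 34, 37, 41]


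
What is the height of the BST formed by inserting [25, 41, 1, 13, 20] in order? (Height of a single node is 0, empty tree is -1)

Insertion order: [25, 41, 1, 13, 20]
Tree (level-order array): [25, 1, 41, None, 13, None, None, None, 20]
Compute height bottom-up (empty subtree = -1):
  height(20) = 1 + max(-1, -1) = 0
  height(13) = 1 + max(-1, 0) = 1
  height(1) = 1 + max(-1, 1) = 2
  height(41) = 1 + max(-1, -1) = 0
  height(25) = 1 + max(2, 0) = 3
Height = 3


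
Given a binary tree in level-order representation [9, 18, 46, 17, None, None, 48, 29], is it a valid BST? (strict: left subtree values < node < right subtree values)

Level-order array: [9, 18, 46, 17, None, None, 48, 29]
Validate using subtree bounds (lo, hi): at each node, require lo < value < hi,
then recurse left with hi=value and right with lo=value.
Preorder trace (stopping at first violation):
  at node 9 with bounds (-inf, +inf): OK
  at node 18 with bounds (-inf, 9): VIOLATION
Node 18 violates its bound: not (-inf < 18 < 9).
Result: Not a valid BST


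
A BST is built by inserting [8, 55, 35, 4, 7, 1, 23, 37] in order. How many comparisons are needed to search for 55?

Search path for 55: 8 -> 55
Found: True
Comparisons: 2


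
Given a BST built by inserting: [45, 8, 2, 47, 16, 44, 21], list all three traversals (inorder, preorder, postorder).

Tree insertion order: [45, 8, 2, 47, 16, 44, 21]
Tree (level-order array): [45, 8, 47, 2, 16, None, None, None, None, None, 44, 21]
Inorder (L, root, R): [2, 8, 16, 21, 44, 45, 47]
Preorder (root, L, R): [45, 8, 2, 16, 44, 21, 47]
Postorder (L, R, root): [2, 21, 44, 16, 8, 47, 45]


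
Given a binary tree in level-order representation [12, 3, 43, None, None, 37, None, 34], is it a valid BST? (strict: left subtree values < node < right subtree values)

Level-order array: [12, 3, 43, None, None, 37, None, 34]
Validate using subtree bounds (lo, hi): at each node, require lo < value < hi,
then recurse left with hi=value and right with lo=value.
Preorder trace (stopping at first violation):
  at node 12 with bounds (-inf, +inf): OK
  at node 3 with bounds (-inf, 12): OK
  at node 43 with bounds (12, +inf): OK
  at node 37 with bounds (12, 43): OK
  at node 34 with bounds (12, 37): OK
No violation found at any node.
Result: Valid BST


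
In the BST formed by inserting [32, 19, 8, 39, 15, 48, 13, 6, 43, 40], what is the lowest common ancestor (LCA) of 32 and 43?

Tree insertion order: [32, 19, 8, 39, 15, 48, 13, 6, 43, 40]
Tree (level-order array): [32, 19, 39, 8, None, None, 48, 6, 15, 43, None, None, None, 13, None, 40]
In a BST, the LCA of p=32, q=43 is the first node v on the
root-to-leaf path with p <= v <= q (go left if both < v, right if both > v).
Walk from root:
  at 32: 32 <= 32 <= 43, this is the LCA
LCA = 32


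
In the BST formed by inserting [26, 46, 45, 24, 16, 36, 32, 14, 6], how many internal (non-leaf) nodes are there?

Tree built from: [26, 46, 45, 24, 16, 36, 32, 14, 6]
Tree (level-order array): [26, 24, 46, 16, None, 45, None, 14, None, 36, None, 6, None, 32]
Rule: An internal node has at least one child.
Per-node child counts:
  node 26: 2 child(ren)
  node 24: 1 child(ren)
  node 16: 1 child(ren)
  node 14: 1 child(ren)
  node 6: 0 child(ren)
  node 46: 1 child(ren)
  node 45: 1 child(ren)
  node 36: 1 child(ren)
  node 32: 0 child(ren)
Matching nodes: [26, 24, 16, 14, 46, 45, 36]
Count of internal (non-leaf) nodes: 7


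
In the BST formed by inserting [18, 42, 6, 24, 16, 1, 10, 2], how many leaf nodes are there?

Tree built from: [18, 42, 6, 24, 16, 1, 10, 2]
Tree (level-order array): [18, 6, 42, 1, 16, 24, None, None, 2, 10]
Rule: A leaf has 0 children.
Per-node child counts:
  node 18: 2 child(ren)
  node 6: 2 child(ren)
  node 1: 1 child(ren)
  node 2: 0 child(ren)
  node 16: 1 child(ren)
  node 10: 0 child(ren)
  node 42: 1 child(ren)
  node 24: 0 child(ren)
Matching nodes: [2, 10, 24]
Count of leaf nodes: 3


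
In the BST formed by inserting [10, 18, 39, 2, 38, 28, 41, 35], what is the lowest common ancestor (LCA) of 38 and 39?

Tree insertion order: [10, 18, 39, 2, 38, 28, 41, 35]
Tree (level-order array): [10, 2, 18, None, None, None, 39, 38, 41, 28, None, None, None, None, 35]
In a BST, the LCA of p=38, q=39 is the first node v on the
root-to-leaf path with p <= v <= q (go left if both < v, right if both > v).
Walk from root:
  at 10: both 38 and 39 > 10, go right
  at 18: both 38 and 39 > 18, go right
  at 39: 38 <= 39 <= 39, this is the LCA
LCA = 39


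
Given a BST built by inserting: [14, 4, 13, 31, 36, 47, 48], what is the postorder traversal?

Tree insertion order: [14, 4, 13, 31, 36, 47, 48]
Tree (level-order array): [14, 4, 31, None, 13, None, 36, None, None, None, 47, None, 48]
Postorder traversal: [13, 4, 48, 47, 36, 31, 14]


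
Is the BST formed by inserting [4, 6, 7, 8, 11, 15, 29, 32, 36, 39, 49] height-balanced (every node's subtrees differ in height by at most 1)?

Tree (level-order array): [4, None, 6, None, 7, None, 8, None, 11, None, 15, None, 29, None, 32, None, 36, None, 39, None, 49]
Definition: a tree is height-balanced if, at every node, |h(left) - h(right)| <= 1 (empty subtree has height -1).
Bottom-up per-node check:
  node 49: h_left=-1, h_right=-1, diff=0 [OK], height=0
  node 39: h_left=-1, h_right=0, diff=1 [OK], height=1
  node 36: h_left=-1, h_right=1, diff=2 [FAIL (|-1-1|=2 > 1)], height=2
  node 32: h_left=-1, h_right=2, diff=3 [FAIL (|-1-2|=3 > 1)], height=3
  node 29: h_left=-1, h_right=3, diff=4 [FAIL (|-1-3|=4 > 1)], height=4
  node 15: h_left=-1, h_right=4, diff=5 [FAIL (|-1-4|=5 > 1)], height=5
  node 11: h_left=-1, h_right=5, diff=6 [FAIL (|-1-5|=6 > 1)], height=6
  node 8: h_left=-1, h_right=6, diff=7 [FAIL (|-1-6|=7 > 1)], height=7
  node 7: h_left=-1, h_right=7, diff=8 [FAIL (|-1-7|=8 > 1)], height=8
  node 6: h_left=-1, h_right=8, diff=9 [FAIL (|-1-8|=9 > 1)], height=9
  node 4: h_left=-1, h_right=9, diff=10 [FAIL (|-1-9|=10 > 1)], height=10
Node 36 violates the condition: |-1 - 1| = 2 > 1.
Result: Not balanced


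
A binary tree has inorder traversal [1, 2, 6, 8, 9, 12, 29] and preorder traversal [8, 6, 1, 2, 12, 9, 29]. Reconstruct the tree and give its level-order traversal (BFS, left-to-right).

Inorder:  [1, 2, 6, 8, 9, 12, 29]
Preorder: [8, 6, 1, 2, 12, 9, 29]
Algorithm: preorder visits root first, so consume preorder in order;
for each root, split the current inorder slice at that value into
left-subtree inorder and right-subtree inorder, then recurse.
Recursive splits:
  root=8; inorder splits into left=[1, 2, 6], right=[9, 12, 29]
  root=6; inorder splits into left=[1, 2], right=[]
  root=1; inorder splits into left=[], right=[2]
  root=2; inorder splits into left=[], right=[]
  root=12; inorder splits into left=[9], right=[29]
  root=9; inorder splits into left=[], right=[]
  root=29; inorder splits into left=[], right=[]
Reconstructed level-order: [8, 6, 12, 1, 9, 29, 2]


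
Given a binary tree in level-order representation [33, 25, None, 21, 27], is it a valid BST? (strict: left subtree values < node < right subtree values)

Level-order array: [33, 25, None, 21, 27]
Validate using subtree bounds (lo, hi): at each node, require lo < value < hi,
then recurse left with hi=value and right with lo=value.
Preorder trace (stopping at first violation):
  at node 33 with bounds (-inf, +inf): OK
  at node 25 with bounds (-inf, 33): OK
  at node 21 with bounds (-inf, 25): OK
  at node 27 with bounds (25, 33): OK
No violation found at any node.
Result: Valid BST


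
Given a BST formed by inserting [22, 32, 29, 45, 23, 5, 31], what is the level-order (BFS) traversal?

Tree insertion order: [22, 32, 29, 45, 23, 5, 31]
Tree (level-order array): [22, 5, 32, None, None, 29, 45, 23, 31]
BFS from the root, enqueuing left then right child of each popped node:
  queue [22] -> pop 22, enqueue [5, 32], visited so far: [22]
  queue [5, 32] -> pop 5, enqueue [none], visited so far: [22, 5]
  queue [32] -> pop 32, enqueue [29, 45], visited so far: [22, 5, 32]
  queue [29, 45] -> pop 29, enqueue [23, 31], visited so far: [22, 5, 32, 29]
  queue [45, 23, 31] -> pop 45, enqueue [none], visited so far: [22, 5, 32, 29, 45]
  queue [23, 31] -> pop 23, enqueue [none], visited so far: [22, 5, 32, 29, 45, 23]
  queue [31] -> pop 31, enqueue [none], visited so far: [22, 5, 32, 29, 45, 23, 31]
Result: [22, 5, 32, 29, 45, 23, 31]


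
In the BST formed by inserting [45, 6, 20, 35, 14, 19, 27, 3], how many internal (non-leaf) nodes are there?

Tree built from: [45, 6, 20, 35, 14, 19, 27, 3]
Tree (level-order array): [45, 6, None, 3, 20, None, None, 14, 35, None, 19, 27]
Rule: An internal node has at least one child.
Per-node child counts:
  node 45: 1 child(ren)
  node 6: 2 child(ren)
  node 3: 0 child(ren)
  node 20: 2 child(ren)
  node 14: 1 child(ren)
  node 19: 0 child(ren)
  node 35: 1 child(ren)
  node 27: 0 child(ren)
Matching nodes: [45, 6, 20, 14, 35]
Count of internal (non-leaf) nodes: 5


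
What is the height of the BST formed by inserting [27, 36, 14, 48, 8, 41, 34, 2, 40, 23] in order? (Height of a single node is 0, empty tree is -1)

Insertion order: [27, 36, 14, 48, 8, 41, 34, 2, 40, 23]
Tree (level-order array): [27, 14, 36, 8, 23, 34, 48, 2, None, None, None, None, None, 41, None, None, None, 40]
Compute height bottom-up (empty subtree = -1):
  height(2) = 1 + max(-1, -1) = 0
  height(8) = 1 + max(0, -1) = 1
  height(23) = 1 + max(-1, -1) = 0
  height(14) = 1 + max(1, 0) = 2
  height(34) = 1 + max(-1, -1) = 0
  height(40) = 1 + max(-1, -1) = 0
  height(41) = 1 + max(0, -1) = 1
  height(48) = 1 + max(1, -1) = 2
  height(36) = 1 + max(0, 2) = 3
  height(27) = 1 + max(2, 3) = 4
Height = 4


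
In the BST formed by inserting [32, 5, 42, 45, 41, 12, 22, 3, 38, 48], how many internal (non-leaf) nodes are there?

Tree built from: [32, 5, 42, 45, 41, 12, 22, 3, 38, 48]
Tree (level-order array): [32, 5, 42, 3, 12, 41, 45, None, None, None, 22, 38, None, None, 48]
Rule: An internal node has at least one child.
Per-node child counts:
  node 32: 2 child(ren)
  node 5: 2 child(ren)
  node 3: 0 child(ren)
  node 12: 1 child(ren)
  node 22: 0 child(ren)
  node 42: 2 child(ren)
  node 41: 1 child(ren)
  node 38: 0 child(ren)
  node 45: 1 child(ren)
  node 48: 0 child(ren)
Matching nodes: [32, 5, 12, 42, 41, 45]
Count of internal (non-leaf) nodes: 6


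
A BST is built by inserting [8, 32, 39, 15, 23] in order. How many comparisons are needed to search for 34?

Search path for 34: 8 -> 32 -> 39
Found: False
Comparisons: 3


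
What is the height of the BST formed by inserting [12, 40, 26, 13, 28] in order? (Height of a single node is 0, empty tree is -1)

Insertion order: [12, 40, 26, 13, 28]
Tree (level-order array): [12, None, 40, 26, None, 13, 28]
Compute height bottom-up (empty subtree = -1):
  height(13) = 1 + max(-1, -1) = 0
  height(28) = 1 + max(-1, -1) = 0
  height(26) = 1 + max(0, 0) = 1
  height(40) = 1 + max(1, -1) = 2
  height(12) = 1 + max(-1, 2) = 3
Height = 3


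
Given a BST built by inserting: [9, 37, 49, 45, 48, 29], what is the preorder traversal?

Tree insertion order: [9, 37, 49, 45, 48, 29]
Tree (level-order array): [9, None, 37, 29, 49, None, None, 45, None, None, 48]
Preorder traversal: [9, 37, 29, 49, 45, 48]


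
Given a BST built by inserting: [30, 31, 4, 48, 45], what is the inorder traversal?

Tree insertion order: [30, 31, 4, 48, 45]
Tree (level-order array): [30, 4, 31, None, None, None, 48, 45]
Inorder traversal: [4, 30, 31, 45, 48]


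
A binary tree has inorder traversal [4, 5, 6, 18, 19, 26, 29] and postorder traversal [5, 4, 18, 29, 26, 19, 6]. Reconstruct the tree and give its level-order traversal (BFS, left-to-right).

Inorder:   [4, 5, 6, 18, 19, 26, 29]
Postorder: [5, 4, 18, 29, 26, 19, 6]
Algorithm: postorder visits root last, so walk postorder right-to-left;
each value is the root of the current inorder slice — split it at that
value, recurse on the right subtree first, then the left.
Recursive splits:
  root=6; inorder splits into left=[4, 5], right=[18, 19, 26, 29]
  root=19; inorder splits into left=[18], right=[26, 29]
  root=26; inorder splits into left=[], right=[29]
  root=29; inorder splits into left=[], right=[]
  root=18; inorder splits into left=[], right=[]
  root=4; inorder splits into left=[], right=[5]
  root=5; inorder splits into left=[], right=[]
Reconstructed level-order: [6, 4, 19, 5, 18, 26, 29]


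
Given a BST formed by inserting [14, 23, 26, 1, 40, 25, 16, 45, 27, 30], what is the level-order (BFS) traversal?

Tree insertion order: [14, 23, 26, 1, 40, 25, 16, 45, 27, 30]
Tree (level-order array): [14, 1, 23, None, None, 16, 26, None, None, 25, 40, None, None, 27, 45, None, 30]
BFS from the root, enqueuing left then right child of each popped node:
  queue [14] -> pop 14, enqueue [1, 23], visited so far: [14]
  queue [1, 23] -> pop 1, enqueue [none], visited so far: [14, 1]
  queue [23] -> pop 23, enqueue [16, 26], visited so far: [14, 1, 23]
  queue [16, 26] -> pop 16, enqueue [none], visited so far: [14, 1, 23, 16]
  queue [26] -> pop 26, enqueue [25, 40], visited so far: [14, 1, 23, 16, 26]
  queue [25, 40] -> pop 25, enqueue [none], visited so far: [14, 1, 23, 16, 26, 25]
  queue [40] -> pop 40, enqueue [27, 45], visited so far: [14, 1, 23, 16, 26, 25, 40]
  queue [27, 45] -> pop 27, enqueue [30], visited so far: [14, 1, 23, 16, 26, 25, 40, 27]
  queue [45, 30] -> pop 45, enqueue [none], visited so far: [14, 1, 23, 16, 26, 25, 40, 27, 45]
  queue [30] -> pop 30, enqueue [none], visited so far: [14, 1, 23, 16, 26, 25, 40, 27, 45, 30]
Result: [14, 1, 23, 16, 26, 25, 40, 27, 45, 30]


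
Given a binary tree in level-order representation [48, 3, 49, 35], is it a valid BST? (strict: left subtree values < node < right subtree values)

Level-order array: [48, 3, 49, 35]
Validate using subtree bounds (lo, hi): at each node, require lo < value < hi,
then recurse left with hi=value and right with lo=value.
Preorder trace (stopping at first violation):
  at node 48 with bounds (-inf, +inf): OK
  at node 3 with bounds (-inf, 48): OK
  at node 35 with bounds (-inf, 3): VIOLATION
Node 35 violates its bound: not (-inf < 35 < 3).
Result: Not a valid BST


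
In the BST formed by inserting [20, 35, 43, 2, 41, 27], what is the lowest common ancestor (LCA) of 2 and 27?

Tree insertion order: [20, 35, 43, 2, 41, 27]
Tree (level-order array): [20, 2, 35, None, None, 27, 43, None, None, 41]
In a BST, the LCA of p=2, q=27 is the first node v on the
root-to-leaf path with p <= v <= q (go left if both < v, right if both > v).
Walk from root:
  at 20: 2 <= 20 <= 27, this is the LCA
LCA = 20


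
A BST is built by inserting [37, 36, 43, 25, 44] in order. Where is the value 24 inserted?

Starting tree (level order): [37, 36, 43, 25, None, None, 44]
Insertion path: 37 -> 36 -> 25
Result: insert 24 as left child of 25
Final tree (level order): [37, 36, 43, 25, None, None, 44, 24]


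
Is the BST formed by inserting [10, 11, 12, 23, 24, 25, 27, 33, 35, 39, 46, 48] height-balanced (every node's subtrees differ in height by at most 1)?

Tree (level-order array): [10, None, 11, None, 12, None, 23, None, 24, None, 25, None, 27, None, 33, None, 35, None, 39, None, 46, None, 48]
Definition: a tree is height-balanced if, at every node, |h(left) - h(right)| <= 1 (empty subtree has height -1).
Bottom-up per-node check:
  node 48: h_left=-1, h_right=-1, diff=0 [OK], height=0
  node 46: h_left=-1, h_right=0, diff=1 [OK], height=1
  node 39: h_left=-1, h_right=1, diff=2 [FAIL (|-1-1|=2 > 1)], height=2
  node 35: h_left=-1, h_right=2, diff=3 [FAIL (|-1-2|=3 > 1)], height=3
  node 33: h_left=-1, h_right=3, diff=4 [FAIL (|-1-3|=4 > 1)], height=4
  node 27: h_left=-1, h_right=4, diff=5 [FAIL (|-1-4|=5 > 1)], height=5
  node 25: h_left=-1, h_right=5, diff=6 [FAIL (|-1-5|=6 > 1)], height=6
  node 24: h_left=-1, h_right=6, diff=7 [FAIL (|-1-6|=7 > 1)], height=7
  node 23: h_left=-1, h_right=7, diff=8 [FAIL (|-1-7|=8 > 1)], height=8
  node 12: h_left=-1, h_right=8, diff=9 [FAIL (|-1-8|=9 > 1)], height=9
  node 11: h_left=-1, h_right=9, diff=10 [FAIL (|-1-9|=10 > 1)], height=10
  node 10: h_left=-1, h_right=10, diff=11 [FAIL (|-1-10|=11 > 1)], height=11
Node 39 violates the condition: |-1 - 1| = 2 > 1.
Result: Not balanced


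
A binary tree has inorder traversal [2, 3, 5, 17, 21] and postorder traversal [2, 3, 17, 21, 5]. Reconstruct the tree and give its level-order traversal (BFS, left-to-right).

Inorder:   [2, 3, 5, 17, 21]
Postorder: [2, 3, 17, 21, 5]
Algorithm: postorder visits root last, so walk postorder right-to-left;
each value is the root of the current inorder slice — split it at that
value, recurse on the right subtree first, then the left.
Recursive splits:
  root=5; inorder splits into left=[2, 3], right=[17, 21]
  root=21; inorder splits into left=[17], right=[]
  root=17; inorder splits into left=[], right=[]
  root=3; inorder splits into left=[2], right=[]
  root=2; inorder splits into left=[], right=[]
Reconstructed level-order: [5, 3, 21, 2, 17]


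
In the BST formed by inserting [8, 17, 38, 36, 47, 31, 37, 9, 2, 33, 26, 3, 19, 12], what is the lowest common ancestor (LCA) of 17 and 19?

Tree insertion order: [8, 17, 38, 36, 47, 31, 37, 9, 2, 33, 26, 3, 19, 12]
Tree (level-order array): [8, 2, 17, None, 3, 9, 38, None, None, None, 12, 36, 47, None, None, 31, 37, None, None, 26, 33, None, None, 19]
In a BST, the LCA of p=17, q=19 is the first node v on the
root-to-leaf path with p <= v <= q (go left if both < v, right if both > v).
Walk from root:
  at 8: both 17 and 19 > 8, go right
  at 17: 17 <= 17 <= 19, this is the LCA
LCA = 17


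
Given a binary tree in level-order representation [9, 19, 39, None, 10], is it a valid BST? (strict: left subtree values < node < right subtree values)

Level-order array: [9, 19, 39, None, 10]
Validate using subtree bounds (lo, hi): at each node, require lo < value < hi,
then recurse left with hi=value and right with lo=value.
Preorder trace (stopping at first violation):
  at node 9 with bounds (-inf, +inf): OK
  at node 19 with bounds (-inf, 9): VIOLATION
Node 19 violates its bound: not (-inf < 19 < 9).
Result: Not a valid BST


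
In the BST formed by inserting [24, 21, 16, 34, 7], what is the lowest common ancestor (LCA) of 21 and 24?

Tree insertion order: [24, 21, 16, 34, 7]
Tree (level-order array): [24, 21, 34, 16, None, None, None, 7]
In a BST, the LCA of p=21, q=24 is the first node v on the
root-to-leaf path with p <= v <= q (go left if both < v, right if both > v).
Walk from root:
  at 24: 21 <= 24 <= 24, this is the LCA
LCA = 24


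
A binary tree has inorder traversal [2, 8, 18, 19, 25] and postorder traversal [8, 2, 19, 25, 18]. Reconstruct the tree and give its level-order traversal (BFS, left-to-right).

Inorder:   [2, 8, 18, 19, 25]
Postorder: [8, 2, 19, 25, 18]
Algorithm: postorder visits root last, so walk postorder right-to-left;
each value is the root of the current inorder slice — split it at that
value, recurse on the right subtree first, then the left.
Recursive splits:
  root=18; inorder splits into left=[2, 8], right=[19, 25]
  root=25; inorder splits into left=[19], right=[]
  root=19; inorder splits into left=[], right=[]
  root=2; inorder splits into left=[], right=[8]
  root=8; inorder splits into left=[], right=[]
Reconstructed level-order: [18, 2, 25, 8, 19]


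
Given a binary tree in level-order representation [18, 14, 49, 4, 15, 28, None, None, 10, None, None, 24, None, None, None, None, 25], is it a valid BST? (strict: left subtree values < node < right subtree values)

Level-order array: [18, 14, 49, 4, 15, 28, None, None, 10, None, None, 24, None, None, None, None, 25]
Validate using subtree bounds (lo, hi): at each node, require lo < value < hi,
then recurse left with hi=value and right with lo=value.
Preorder trace (stopping at first violation):
  at node 18 with bounds (-inf, +inf): OK
  at node 14 with bounds (-inf, 18): OK
  at node 4 with bounds (-inf, 14): OK
  at node 10 with bounds (4, 14): OK
  at node 15 with bounds (14, 18): OK
  at node 49 with bounds (18, +inf): OK
  at node 28 with bounds (18, 49): OK
  at node 24 with bounds (18, 28): OK
  at node 25 with bounds (24, 28): OK
No violation found at any node.
Result: Valid BST


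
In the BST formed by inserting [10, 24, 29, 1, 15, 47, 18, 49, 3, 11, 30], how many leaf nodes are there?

Tree built from: [10, 24, 29, 1, 15, 47, 18, 49, 3, 11, 30]
Tree (level-order array): [10, 1, 24, None, 3, 15, 29, None, None, 11, 18, None, 47, None, None, None, None, 30, 49]
Rule: A leaf has 0 children.
Per-node child counts:
  node 10: 2 child(ren)
  node 1: 1 child(ren)
  node 3: 0 child(ren)
  node 24: 2 child(ren)
  node 15: 2 child(ren)
  node 11: 0 child(ren)
  node 18: 0 child(ren)
  node 29: 1 child(ren)
  node 47: 2 child(ren)
  node 30: 0 child(ren)
  node 49: 0 child(ren)
Matching nodes: [3, 11, 18, 30, 49]
Count of leaf nodes: 5


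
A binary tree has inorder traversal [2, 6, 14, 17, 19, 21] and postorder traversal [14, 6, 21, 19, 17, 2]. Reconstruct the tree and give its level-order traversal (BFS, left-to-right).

Inorder:   [2, 6, 14, 17, 19, 21]
Postorder: [14, 6, 21, 19, 17, 2]
Algorithm: postorder visits root last, so walk postorder right-to-left;
each value is the root of the current inorder slice — split it at that
value, recurse on the right subtree first, then the left.
Recursive splits:
  root=2; inorder splits into left=[], right=[6, 14, 17, 19, 21]
  root=17; inorder splits into left=[6, 14], right=[19, 21]
  root=19; inorder splits into left=[], right=[21]
  root=21; inorder splits into left=[], right=[]
  root=6; inorder splits into left=[], right=[14]
  root=14; inorder splits into left=[], right=[]
Reconstructed level-order: [2, 17, 6, 19, 14, 21]


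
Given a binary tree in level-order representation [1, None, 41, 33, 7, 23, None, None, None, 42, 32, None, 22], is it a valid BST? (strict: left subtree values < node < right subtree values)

Level-order array: [1, None, 41, 33, 7, 23, None, None, None, 42, 32, None, 22]
Validate using subtree bounds (lo, hi): at each node, require lo < value < hi,
then recurse left with hi=value and right with lo=value.
Preorder trace (stopping at first violation):
  at node 1 with bounds (-inf, +inf): OK
  at node 41 with bounds (1, +inf): OK
  at node 33 with bounds (1, 41): OK
  at node 23 with bounds (1, 33): OK
  at node 42 with bounds (1, 23): VIOLATION
Node 42 violates its bound: not (1 < 42 < 23).
Result: Not a valid BST


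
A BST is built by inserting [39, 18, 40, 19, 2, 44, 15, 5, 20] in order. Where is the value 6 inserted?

Starting tree (level order): [39, 18, 40, 2, 19, None, 44, None, 15, None, 20, None, None, 5]
Insertion path: 39 -> 18 -> 2 -> 15 -> 5
Result: insert 6 as right child of 5
Final tree (level order): [39, 18, 40, 2, 19, None, 44, None, 15, None, 20, None, None, 5, None, None, None, None, 6]


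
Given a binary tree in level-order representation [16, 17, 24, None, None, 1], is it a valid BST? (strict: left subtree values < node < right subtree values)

Level-order array: [16, 17, 24, None, None, 1]
Validate using subtree bounds (lo, hi): at each node, require lo < value < hi,
then recurse left with hi=value and right with lo=value.
Preorder trace (stopping at first violation):
  at node 16 with bounds (-inf, +inf): OK
  at node 17 with bounds (-inf, 16): VIOLATION
Node 17 violates its bound: not (-inf < 17 < 16).
Result: Not a valid BST


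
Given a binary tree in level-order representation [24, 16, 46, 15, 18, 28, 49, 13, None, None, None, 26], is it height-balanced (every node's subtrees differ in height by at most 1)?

Tree (level-order array): [24, 16, 46, 15, 18, 28, 49, 13, None, None, None, 26]
Definition: a tree is height-balanced if, at every node, |h(left) - h(right)| <= 1 (empty subtree has height -1).
Bottom-up per-node check:
  node 13: h_left=-1, h_right=-1, diff=0 [OK], height=0
  node 15: h_left=0, h_right=-1, diff=1 [OK], height=1
  node 18: h_left=-1, h_right=-1, diff=0 [OK], height=0
  node 16: h_left=1, h_right=0, diff=1 [OK], height=2
  node 26: h_left=-1, h_right=-1, diff=0 [OK], height=0
  node 28: h_left=0, h_right=-1, diff=1 [OK], height=1
  node 49: h_left=-1, h_right=-1, diff=0 [OK], height=0
  node 46: h_left=1, h_right=0, diff=1 [OK], height=2
  node 24: h_left=2, h_right=2, diff=0 [OK], height=3
All nodes satisfy the balance condition.
Result: Balanced


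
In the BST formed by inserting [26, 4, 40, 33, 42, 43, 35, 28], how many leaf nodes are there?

Tree built from: [26, 4, 40, 33, 42, 43, 35, 28]
Tree (level-order array): [26, 4, 40, None, None, 33, 42, 28, 35, None, 43]
Rule: A leaf has 0 children.
Per-node child counts:
  node 26: 2 child(ren)
  node 4: 0 child(ren)
  node 40: 2 child(ren)
  node 33: 2 child(ren)
  node 28: 0 child(ren)
  node 35: 0 child(ren)
  node 42: 1 child(ren)
  node 43: 0 child(ren)
Matching nodes: [4, 28, 35, 43]
Count of leaf nodes: 4


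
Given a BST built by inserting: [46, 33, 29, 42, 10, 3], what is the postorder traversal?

Tree insertion order: [46, 33, 29, 42, 10, 3]
Tree (level-order array): [46, 33, None, 29, 42, 10, None, None, None, 3]
Postorder traversal: [3, 10, 29, 42, 33, 46]


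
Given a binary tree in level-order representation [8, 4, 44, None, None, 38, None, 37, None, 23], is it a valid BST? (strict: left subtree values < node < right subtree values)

Level-order array: [8, 4, 44, None, None, 38, None, 37, None, 23]
Validate using subtree bounds (lo, hi): at each node, require lo < value < hi,
then recurse left with hi=value and right with lo=value.
Preorder trace (stopping at first violation):
  at node 8 with bounds (-inf, +inf): OK
  at node 4 with bounds (-inf, 8): OK
  at node 44 with bounds (8, +inf): OK
  at node 38 with bounds (8, 44): OK
  at node 37 with bounds (8, 38): OK
  at node 23 with bounds (8, 37): OK
No violation found at any node.
Result: Valid BST


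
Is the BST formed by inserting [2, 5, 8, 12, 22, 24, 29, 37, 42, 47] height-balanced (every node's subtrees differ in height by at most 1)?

Tree (level-order array): [2, None, 5, None, 8, None, 12, None, 22, None, 24, None, 29, None, 37, None, 42, None, 47]
Definition: a tree is height-balanced if, at every node, |h(left) - h(right)| <= 1 (empty subtree has height -1).
Bottom-up per-node check:
  node 47: h_left=-1, h_right=-1, diff=0 [OK], height=0
  node 42: h_left=-1, h_right=0, diff=1 [OK], height=1
  node 37: h_left=-1, h_right=1, diff=2 [FAIL (|-1-1|=2 > 1)], height=2
  node 29: h_left=-1, h_right=2, diff=3 [FAIL (|-1-2|=3 > 1)], height=3
  node 24: h_left=-1, h_right=3, diff=4 [FAIL (|-1-3|=4 > 1)], height=4
  node 22: h_left=-1, h_right=4, diff=5 [FAIL (|-1-4|=5 > 1)], height=5
  node 12: h_left=-1, h_right=5, diff=6 [FAIL (|-1-5|=6 > 1)], height=6
  node 8: h_left=-1, h_right=6, diff=7 [FAIL (|-1-6|=7 > 1)], height=7
  node 5: h_left=-1, h_right=7, diff=8 [FAIL (|-1-7|=8 > 1)], height=8
  node 2: h_left=-1, h_right=8, diff=9 [FAIL (|-1-8|=9 > 1)], height=9
Node 37 violates the condition: |-1 - 1| = 2 > 1.
Result: Not balanced


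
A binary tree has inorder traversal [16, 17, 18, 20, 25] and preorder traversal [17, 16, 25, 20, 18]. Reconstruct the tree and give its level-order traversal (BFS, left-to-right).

Inorder:  [16, 17, 18, 20, 25]
Preorder: [17, 16, 25, 20, 18]
Algorithm: preorder visits root first, so consume preorder in order;
for each root, split the current inorder slice at that value into
left-subtree inorder and right-subtree inorder, then recurse.
Recursive splits:
  root=17; inorder splits into left=[16], right=[18, 20, 25]
  root=16; inorder splits into left=[], right=[]
  root=25; inorder splits into left=[18, 20], right=[]
  root=20; inorder splits into left=[18], right=[]
  root=18; inorder splits into left=[], right=[]
Reconstructed level-order: [17, 16, 25, 20, 18]


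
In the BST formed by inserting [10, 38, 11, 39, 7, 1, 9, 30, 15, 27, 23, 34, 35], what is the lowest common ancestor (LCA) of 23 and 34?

Tree insertion order: [10, 38, 11, 39, 7, 1, 9, 30, 15, 27, 23, 34, 35]
Tree (level-order array): [10, 7, 38, 1, 9, 11, 39, None, None, None, None, None, 30, None, None, 15, 34, None, 27, None, 35, 23]
In a BST, the LCA of p=23, q=34 is the first node v on the
root-to-leaf path with p <= v <= q (go left if both < v, right if both > v).
Walk from root:
  at 10: both 23 and 34 > 10, go right
  at 38: both 23 and 34 < 38, go left
  at 11: both 23 and 34 > 11, go right
  at 30: 23 <= 30 <= 34, this is the LCA
LCA = 30


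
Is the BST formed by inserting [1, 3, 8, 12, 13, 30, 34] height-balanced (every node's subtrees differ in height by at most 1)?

Tree (level-order array): [1, None, 3, None, 8, None, 12, None, 13, None, 30, None, 34]
Definition: a tree is height-balanced if, at every node, |h(left) - h(right)| <= 1 (empty subtree has height -1).
Bottom-up per-node check:
  node 34: h_left=-1, h_right=-1, diff=0 [OK], height=0
  node 30: h_left=-1, h_right=0, diff=1 [OK], height=1
  node 13: h_left=-1, h_right=1, diff=2 [FAIL (|-1-1|=2 > 1)], height=2
  node 12: h_left=-1, h_right=2, diff=3 [FAIL (|-1-2|=3 > 1)], height=3
  node 8: h_left=-1, h_right=3, diff=4 [FAIL (|-1-3|=4 > 1)], height=4
  node 3: h_left=-1, h_right=4, diff=5 [FAIL (|-1-4|=5 > 1)], height=5
  node 1: h_left=-1, h_right=5, diff=6 [FAIL (|-1-5|=6 > 1)], height=6
Node 13 violates the condition: |-1 - 1| = 2 > 1.
Result: Not balanced


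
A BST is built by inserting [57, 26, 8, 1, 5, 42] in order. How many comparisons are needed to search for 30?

Search path for 30: 57 -> 26 -> 42
Found: False
Comparisons: 3


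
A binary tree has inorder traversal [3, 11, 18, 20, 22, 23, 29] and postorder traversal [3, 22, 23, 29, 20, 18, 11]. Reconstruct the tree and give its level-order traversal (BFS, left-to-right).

Inorder:   [3, 11, 18, 20, 22, 23, 29]
Postorder: [3, 22, 23, 29, 20, 18, 11]
Algorithm: postorder visits root last, so walk postorder right-to-left;
each value is the root of the current inorder slice — split it at that
value, recurse on the right subtree first, then the left.
Recursive splits:
  root=11; inorder splits into left=[3], right=[18, 20, 22, 23, 29]
  root=18; inorder splits into left=[], right=[20, 22, 23, 29]
  root=20; inorder splits into left=[], right=[22, 23, 29]
  root=29; inorder splits into left=[22, 23], right=[]
  root=23; inorder splits into left=[22], right=[]
  root=22; inorder splits into left=[], right=[]
  root=3; inorder splits into left=[], right=[]
Reconstructed level-order: [11, 3, 18, 20, 29, 23, 22]
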